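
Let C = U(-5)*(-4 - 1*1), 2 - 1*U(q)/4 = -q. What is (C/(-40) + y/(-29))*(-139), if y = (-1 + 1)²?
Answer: 417/2 ≈ 208.50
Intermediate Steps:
U(q) = 8 + 4*q (U(q) = 8 - (-4)*q = 8 + 4*q)
C = 60 (C = (8 + 4*(-5))*(-4 - 1*1) = (8 - 20)*(-4 - 1) = -12*(-5) = 60)
y = 0 (y = 0² = 0)
(C/(-40) + y/(-29))*(-139) = (60/(-40) + 0/(-29))*(-139) = (60*(-1/40) + 0*(-1/29))*(-139) = (-3/2 + 0)*(-139) = -3/2*(-139) = 417/2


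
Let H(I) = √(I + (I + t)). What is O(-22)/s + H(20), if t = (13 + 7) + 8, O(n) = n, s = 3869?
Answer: -22/3869 + 2*√17 ≈ 8.2405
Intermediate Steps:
t = 28 (t = 20 + 8 = 28)
H(I) = √(28 + 2*I) (H(I) = √(I + (I + 28)) = √(I + (28 + I)) = √(28 + 2*I))
O(-22)/s + H(20) = -22/3869 + √(28 + 2*20) = -22*1/3869 + √(28 + 40) = -22/3869 + √68 = -22/3869 + 2*√17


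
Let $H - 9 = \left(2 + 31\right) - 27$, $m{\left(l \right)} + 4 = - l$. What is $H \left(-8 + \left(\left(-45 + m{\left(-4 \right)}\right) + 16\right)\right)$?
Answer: $-555$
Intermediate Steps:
$m{\left(l \right)} = -4 - l$
$H = 15$ ($H = 9 + \left(\left(2 + 31\right) - 27\right) = 9 + \left(33 - 27\right) = 9 + 6 = 15$)
$H \left(-8 + \left(\left(-45 + m{\left(-4 \right)}\right) + 16\right)\right) = 15 \left(-8 + \left(\left(-45 - 0\right) + 16\right)\right) = 15 \left(-8 + \left(\left(-45 + \left(-4 + 4\right)\right) + 16\right)\right) = 15 \left(-8 + \left(\left(-45 + 0\right) + 16\right)\right) = 15 \left(-8 + \left(-45 + 16\right)\right) = 15 \left(-8 - 29\right) = 15 \left(-37\right) = -555$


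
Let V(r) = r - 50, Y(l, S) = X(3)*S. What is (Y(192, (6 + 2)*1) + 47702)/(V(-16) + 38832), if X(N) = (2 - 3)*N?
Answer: 23839/19383 ≈ 1.2299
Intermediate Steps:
X(N) = -N
Y(l, S) = -3*S (Y(l, S) = (-1*3)*S = -3*S)
V(r) = -50 + r
(Y(192, (6 + 2)*1) + 47702)/(V(-16) + 38832) = (-3*(6 + 2) + 47702)/((-50 - 16) + 38832) = (-24 + 47702)/(-66 + 38832) = (-3*8 + 47702)/38766 = (-24 + 47702)*(1/38766) = 47678*(1/38766) = 23839/19383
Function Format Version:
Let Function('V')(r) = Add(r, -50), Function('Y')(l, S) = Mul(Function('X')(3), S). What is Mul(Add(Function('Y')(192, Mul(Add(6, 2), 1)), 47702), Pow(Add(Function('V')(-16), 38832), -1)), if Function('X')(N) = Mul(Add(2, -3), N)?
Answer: Rational(23839, 19383) ≈ 1.2299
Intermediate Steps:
Function('X')(N) = Mul(-1, N)
Function('Y')(l, S) = Mul(-3, S) (Function('Y')(l, S) = Mul(Mul(-1, 3), S) = Mul(-3, S))
Function('V')(r) = Add(-50, r)
Mul(Add(Function('Y')(192, Mul(Add(6, 2), 1)), 47702), Pow(Add(Function('V')(-16), 38832), -1)) = Mul(Add(Mul(-3, Mul(Add(6, 2), 1)), 47702), Pow(Add(Add(-50, -16), 38832), -1)) = Mul(Add(Mul(-3, Mul(8, 1)), 47702), Pow(Add(-66, 38832), -1)) = Mul(Add(Mul(-3, 8), 47702), Pow(38766, -1)) = Mul(Add(-24, 47702), Rational(1, 38766)) = Mul(47678, Rational(1, 38766)) = Rational(23839, 19383)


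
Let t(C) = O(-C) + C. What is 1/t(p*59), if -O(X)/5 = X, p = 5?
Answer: 1/1770 ≈ 0.00056497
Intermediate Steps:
O(X) = -5*X
t(C) = 6*C (t(C) = -(-5)*C + C = 5*C + C = 6*C)
1/t(p*59) = 1/(6*(5*59)) = 1/(6*295) = 1/1770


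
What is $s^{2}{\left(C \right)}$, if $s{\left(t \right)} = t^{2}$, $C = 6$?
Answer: $1296$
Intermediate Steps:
$s^{2}{\left(C \right)} = \left(6^{2}\right)^{2} = 36^{2} = 1296$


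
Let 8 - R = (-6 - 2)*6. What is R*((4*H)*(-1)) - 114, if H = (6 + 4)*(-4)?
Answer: 8846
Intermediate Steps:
R = 56 (R = 8 - (-6 - 2)*6 = 8 - (-8)*6 = 8 - 1*(-48) = 8 + 48 = 56)
H = -40 (H = 10*(-4) = -40)
R*((4*H)*(-1)) - 114 = 56*((4*(-40))*(-1)) - 114 = 56*(-160*(-1)) - 114 = 56*160 - 114 = 8960 - 114 = 8846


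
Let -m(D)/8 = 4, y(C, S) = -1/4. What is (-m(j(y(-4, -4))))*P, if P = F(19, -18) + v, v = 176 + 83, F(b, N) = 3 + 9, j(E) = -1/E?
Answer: 8672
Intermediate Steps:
y(C, S) = -¼ (y(C, S) = -1*¼ = -¼)
F(b, N) = 12
v = 259
m(D) = -32 (m(D) = -8*4 = -32)
P = 271 (P = 12 + 259 = 271)
(-m(j(y(-4, -4))))*P = -1*(-32)*271 = 32*271 = 8672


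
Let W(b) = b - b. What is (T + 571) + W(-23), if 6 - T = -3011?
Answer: 3588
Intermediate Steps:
T = 3017 (T = 6 - 1*(-3011) = 6 + 3011 = 3017)
W(b) = 0
(T + 571) + W(-23) = (3017 + 571) + 0 = 3588 + 0 = 3588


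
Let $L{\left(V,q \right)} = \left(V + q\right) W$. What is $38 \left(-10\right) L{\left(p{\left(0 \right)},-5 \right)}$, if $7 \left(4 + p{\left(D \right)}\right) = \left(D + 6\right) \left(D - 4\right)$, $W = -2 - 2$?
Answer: $- \frac{132240}{7} \approx -18891.0$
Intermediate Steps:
$W = -4$ ($W = -2 - 2 = -4$)
$p{\left(D \right)} = -4 + \frac{\left(-4 + D\right) \left(6 + D\right)}{7}$ ($p{\left(D \right)} = -4 + \frac{\left(D + 6\right) \left(D - 4\right)}{7} = -4 + \frac{\left(6 + D\right) \left(-4 + D\right)}{7} = -4 + \frac{\left(-4 + D\right) \left(6 + D\right)}{7}$)
$L{\left(V,q \right)} = - 4 V - 4 q$ ($L{\left(V,q \right)} = \left(V + q\right) \left(-4\right) = - 4 V - 4 q$)
$38 \left(-10\right) L{\left(p{\left(0 \right)},-5 \right)} = 38 \left(-10\right) \left(- 4 \left(- \frac{52}{7} + \frac{0^{2}}{7} + \frac{2}{7} \cdot 0\right) - -20\right) = - 380 \left(- 4 \left(- \frac{52}{7} + \frac{1}{7} \cdot 0 + 0\right) + 20\right) = - 380 \left(- 4 \left(- \frac{52}{7} + 0 + 0\right) + 20\right) = - 380 \left(\left(-4\right) \left(- \frac{52}{7}\right) + 20\right) = - 380 \left(\frac{208}{7} + 20\right) = \left(-380\right) \frac{348}{7} = - \frac{132240}{7}$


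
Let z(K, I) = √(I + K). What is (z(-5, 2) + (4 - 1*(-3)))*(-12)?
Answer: -84 - 12*I*√3 ≈ -84.0 - 20.785*I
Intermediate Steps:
(z(-5, 2) + (4 - 1*(-3)))*(-12) = (√(2 - 5) + (4 - 1*(-3)))*(-12) = (√(-3) + (4 + 3))*(-12) = (I*√3 + 7)*(-12) = (7 + I*√3)*(-12) = -84 - 12*I*√3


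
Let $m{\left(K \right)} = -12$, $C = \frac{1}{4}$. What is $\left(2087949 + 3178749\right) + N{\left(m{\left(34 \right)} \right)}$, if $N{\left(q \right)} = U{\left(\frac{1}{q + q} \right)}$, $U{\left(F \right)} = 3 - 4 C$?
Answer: $5266700$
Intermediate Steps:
$C = \frac{1}{4} \approx 0.25$
$U{\left(F \right)} = 2$ ($U{\left(F \right)} = 3 - 1 = 2$)
$N{\left(q \right)} = 2$
$\left(2087949 + 3178749\right) + N{\left(m{\left(34 \right)} \right)} = \left(2087949 + 3178749\right) + 2 = 5266698 + 2 = 5266700$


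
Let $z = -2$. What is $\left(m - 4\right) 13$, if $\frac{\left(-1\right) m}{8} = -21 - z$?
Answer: $1924$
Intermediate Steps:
$m = 152$ ($m = - 8 \left(-21 - -2\right) = - 8 \left(-21 + 2\right) = \left(-8\right) \left(-19\right) = 152$)
$\left(m - 4\right) 13 = \left(152 - 4\right) 13 = 148 \cdot 13 = 1924$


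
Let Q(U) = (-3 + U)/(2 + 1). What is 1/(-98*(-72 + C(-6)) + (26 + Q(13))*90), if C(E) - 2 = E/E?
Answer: 1/9402 ≈ 0.00010636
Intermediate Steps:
C(E) = 3 (C(E) = 2 + E/E = 2 + 1 = 3)
Q(U) = -1 + U/3 (Q(U) = (-3 + U)/3 = (-3 + U)*(⅓) = -1 + U/3)
1/(-98*(-72 + C(-6)) + (26 + Q(13))*90) = 1/(-98*(-72 + 3) + (26 + (-1 + (⅓)*13))*90) = 1/(-98*(-69) + (26 + (-1 + 13/3))*90) = 1/(6762 + (26 + 10/3)*90) = 1/(6762 + (88/3)*90) = 1/(6762 + 2640) = 1/9402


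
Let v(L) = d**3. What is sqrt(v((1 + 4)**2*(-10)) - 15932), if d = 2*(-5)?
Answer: 2*I*sqrt(4233) ≈ 130.12*I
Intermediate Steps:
d = -10
v(L) = -1000 (v(L) = (-10)**3 = -1000)
sqrt(v((1 + 4)**2*(-10)) - 15932) = sqrt(-1000 - 15932) = sqrt(-16932) = 2*I*sqrt(4233)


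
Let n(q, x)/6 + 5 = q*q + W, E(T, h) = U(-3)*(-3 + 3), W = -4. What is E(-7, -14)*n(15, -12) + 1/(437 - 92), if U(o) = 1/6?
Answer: 1/345 ≈ 0.0028986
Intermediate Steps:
U(o) = ⅙
E(T, h) = 0 (E(T, h) = (-3 + 3)/6 = (⅙)*0 = 0)
n(q, x) = -54 + 6*q² (n(q, x) = -30 + 6*(q*q - 4) = -30 + 6*(q² - 4) = -30 + 6*(-4 + q²) = -30 + (-24 + 6*q²) = -54 + 6*q²)
E(-7, -14)*n(15, -12) + 1/(437 - 92) = 0*(-54 + 6*15²) + 1/(437 - 92) = 0*(-54 + 6*225) + 1/345 = 0*(-54 + 1350) + 1/345 = 0*1296 + 1/345 = 0 + 1/345 = 1/345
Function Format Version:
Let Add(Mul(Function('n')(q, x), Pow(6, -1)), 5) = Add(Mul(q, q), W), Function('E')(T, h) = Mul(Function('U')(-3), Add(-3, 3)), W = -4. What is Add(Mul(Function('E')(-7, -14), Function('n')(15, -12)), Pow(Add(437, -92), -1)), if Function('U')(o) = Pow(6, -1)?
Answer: Rational(1, 345) ≈ 0.0028986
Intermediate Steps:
Function('U')(o) = Rational(1, 6)
Function('E')(T, h) = 0 (Function('E')(T, h) = Mul(Rational(1, 6), Add(-3, 3)) = Mul(Rational(1, 6), 0) = 0)
Function('n')(q, x) = Add(-54, Mul(6, Pow(q, 2))) (Function('n')(q, x) = Add(-30, Mul(6, Add(Mul(q, q), -4))) = Add(-30, Mul(6, Add(Pow(q, 2), -4))) = Add(-30, Mul(6, Add(-4, Pow(q, 2)))) = Add(-30, Add(-24, Mul(6, Pow(q, 2)))) = Add(-54, Mul(6, Pow(q, 2))))
Add(Mul(Function('E')(-7, -14), Function('n')(15, -12)), Pow(Add(437, -92), -1)) = Add(Mul(0, Add(-54, Mul(6, Pow(15, 2)))), Pow(Add(437, -92), -1)) = Add(Mul(0, Add(-54, Mul(6, 225))), Pow(345, -1)) = Add(Mul(0, Add(-54, 1350)), Rational(1, 345)) = Add(Mul(0, 1296), Rational(1, 345)) = Add(0, Rational(1, 345)) = Rational(1, 345)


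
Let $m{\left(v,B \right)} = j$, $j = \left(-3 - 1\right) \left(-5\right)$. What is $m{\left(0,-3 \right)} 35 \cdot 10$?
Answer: $7000$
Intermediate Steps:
$j = 20$ ($j = \left(-3 - 1\right) \left(-5\right) = \left(-4\right) \left(-5\right) = 20$)
$m{\left(v,B \right)} = 20$
$m{\left(0,-3 \right)} 35 \cdot 10 = 20 \cdot 35 \cdot 10 = 700 \cdot 10 = 7000$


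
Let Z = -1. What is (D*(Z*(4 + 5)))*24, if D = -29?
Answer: 6264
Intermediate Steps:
(D*(Z*(4 + 5)))*24 = -(-29)*(4 + 5)*24 = -(-29)*9*24 = -29*(-9)*24 = 261*24 = 6264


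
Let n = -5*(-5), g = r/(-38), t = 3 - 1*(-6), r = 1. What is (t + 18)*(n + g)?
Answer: 25623/38 ≈ 674.29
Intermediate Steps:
t = 9 (t = 3 + 6 = 9)
g = -1/38 (g = 1/(-38) = 1*(-1/38) = -1/38 ≈ -0.026316)
n = 25
(t + 18)*(n + g) = (9 + 18)*(25 - 1/38) = 27*(949/38) = 25623/38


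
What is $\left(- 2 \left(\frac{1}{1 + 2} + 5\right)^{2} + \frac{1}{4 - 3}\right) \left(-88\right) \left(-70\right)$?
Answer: $- \frac{3098480}{9} \approx -3.4428 \cdot 10^{5}$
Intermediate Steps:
$\left(- 2 \left(\frac{1}{1 + 2} + 5\right)^{2} + \frac{1}{4 - 3}\right) \left(-88\right) \left(-70\right) = \left(- 2 \left(\frac{1}{3} + 5\right)^{2} + 1^{-1}\right) \left(-88\right) \left(-70\right) = \left(- 2 \left(\frac{1}{3} + 5\right)^{2} + 1\right) \left(-88\right) \left(-70\right) = \left(- 2 \left(\frac{16}{3}\right)^{2} + 1\right) \left(-88\right) \left(-70\right) = \left(\left(-2\right) \frac{256}{9} + 1\right) \left(-88\right) \left(-70\right) = \left(- \frac{512}{9} + 1\right) \left(-88\right) \left(-70\right) = \left(- \frac{503}{9}\right) \left(-88\right) \left(-70\right) = \frac{44264}{9} \left(-70\right) = - \frac{3098480}{9}$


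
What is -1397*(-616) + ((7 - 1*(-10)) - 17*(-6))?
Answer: 860671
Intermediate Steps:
-1397*(-616) + ((7 - 1*(-10)) - 17*(-6)) = 860552 + ((7 + 10) + 102) = 860552 + (17 + 102) = 860552 + 119 = 860671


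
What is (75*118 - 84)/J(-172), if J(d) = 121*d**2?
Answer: 4383/1789832 ≈ 0.0024488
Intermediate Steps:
(75*118 - 84)/J(-172) = (75*118 - 84)/((121*(-172)**2)) = (8850 - 84)/((121*29584)) = 8766/3579664 = 8766*(1/3579664) = 4383/1789832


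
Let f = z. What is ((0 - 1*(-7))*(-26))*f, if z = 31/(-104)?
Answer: 217/4 ≈ 54.250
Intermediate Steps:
z = -31/104 (z = 31*(-1/104) = -31/104 ≈ -0.29808)
f = -31/104 ≈ -0.29808
((0 - 1*(-7))*(-26))*f = ((0 - 1*(-7))*(-26))*(-31/104) = ((0 + 7)*(-26))*(-31/104) = (7*(-26))*(-31/104) = -182*(-31/104) = 217/4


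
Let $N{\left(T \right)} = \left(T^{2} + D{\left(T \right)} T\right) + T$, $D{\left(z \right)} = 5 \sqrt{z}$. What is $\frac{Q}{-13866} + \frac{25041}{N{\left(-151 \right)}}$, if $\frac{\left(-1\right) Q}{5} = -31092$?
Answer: $- \frac{3764724404}{366758011} + \frac{25041 i \sqrt{151}}{793505} \approx -10.265 + 0.38778 i$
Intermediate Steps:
$Q = 155460$ ($Q = \left(-5\right) \left(-31092\right) = 155460$)
$N{\left(T \right)} = T + T^{2} + 5 T^{\frac{3}{2}}$ ($N{\left(T \right)} = \left(T^{2} + 5 \sqrt{T} T\right) + T = \left(T^{2} + 5 T^{\frac{3}{2}}\right) + T = T + T^{2} + 5 T^{\frac{3}{2}}$)
$\frac{Q}{-13866} + \frac{25041}{N{\left(-151 \right)}} = \frac{155460}{-13866} + \frac{25041}{\left(-151\right) \left(1 - 151 + 5 \sqrt{-151}\right)} = 155460 \left(- \frac{1}{13866}\right) + \frac{25041}{\left(-151\right) \left(1 - 151 + 5 i \sqrt{151}\right)} = - \frac{25910}{2311} + \frac{25041}{\left(-151\right) \left(1 - 151 + 5 i \sqrt{151}\right)} = - \frac{25910}{2311} + \frac{25041}{\left(-151\right) \left(-150 + 5 i \sqrt{151}\right)} = - \frac{25910}{2311} + \frac{25041}{22650 - 755 i \sqrt{151}}$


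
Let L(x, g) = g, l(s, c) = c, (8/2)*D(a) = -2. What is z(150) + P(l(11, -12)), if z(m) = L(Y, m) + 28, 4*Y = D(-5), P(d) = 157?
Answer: 335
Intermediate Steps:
D(a) = -½ (D(a) = (¼)*(-2) = -½)
Y = -⅛ (Y = (¼)*(-½) = -⅛ ≈ -0.12500)
z(m) = 28 + m (z(m) = m + 28 = 28 + m)
z(150) + P(l(11, -12)) = (28 + 150) + 157 = 178 + 157 = 335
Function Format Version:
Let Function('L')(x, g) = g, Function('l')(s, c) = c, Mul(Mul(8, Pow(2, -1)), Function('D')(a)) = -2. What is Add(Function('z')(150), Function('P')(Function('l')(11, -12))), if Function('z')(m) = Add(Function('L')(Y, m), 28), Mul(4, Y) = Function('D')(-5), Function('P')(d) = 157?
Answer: 335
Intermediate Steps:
Function('D')(a) = Rational(-1, 2) (Function('D')(a) = Mul(Rational(1, 4), -2) = Rational(-1, 2))
Y = Rational(-1, 8) (Y = Mul(Rational(1, 4), Rational(-1, 2)) = Rational(-1, 8) ≈ -0.12500)
Function('z')(m) = Add(28, m) (Function('z')(m) = Add(m, 28) = Add(28, m))
Add(Function('z')(150), Function('P')(Function('l')(11, -12))) = Add(Add(28, 150), 157) = Add(178, 157) = 335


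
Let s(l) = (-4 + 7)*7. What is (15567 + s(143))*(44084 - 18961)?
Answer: 391617324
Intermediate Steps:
s(l) = 21 (s(l) = 3*7 = 21)
(15567 + s(143))*(44084 - 18961) = (15567 + 21)*(44084 - 18961) = 15588*25123 = 391617324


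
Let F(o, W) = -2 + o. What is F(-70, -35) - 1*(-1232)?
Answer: 1160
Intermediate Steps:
F(-70, -35) - 1*(-1232) = (-2 - 70) - 1*(-1232) = -72 + 1232 = 1160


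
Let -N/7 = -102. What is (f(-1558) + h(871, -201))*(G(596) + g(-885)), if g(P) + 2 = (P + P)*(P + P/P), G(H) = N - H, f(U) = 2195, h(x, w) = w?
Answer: 3120203224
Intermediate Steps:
N = 714 (N = -7*(-102) = 714)
G(H) = 714 - H
g(P) = -2 + 2*P*(1 + P) (g(P) = -2 + (P + P)*(P + P/P) = -2 + (2*P)*(P + 1) = -2 + (2*P)*(1 + P) = -2 + 2*P*(1 + P))
(f(-1558) + h(871, -201))*(G(596) + g(-885)) = (2195 - 201)*((714 - 1*596) + (-2 + 2*(-885) + 2*(-885)**2)) = 1994*((714 - 596) + (-2 - 1770 + 2*783225)) = 1994*(118 + (-2 - 1770 + 1566450)) = 1994*(118 + 1564678) = 1994*1564796 = 3120203224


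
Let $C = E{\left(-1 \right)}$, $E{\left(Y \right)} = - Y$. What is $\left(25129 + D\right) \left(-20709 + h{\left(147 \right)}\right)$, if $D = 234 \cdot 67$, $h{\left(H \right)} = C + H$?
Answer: $-839032727$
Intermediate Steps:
$C = 1$ ($C = \left(-1\right) \left(-1\right) = 1$)
$h{\left(H \right)} = 1 + H$
$D = 15678$
$\left(25129 + D\right) \left(-20709 + h{\left(147 \right)}\right) = \left(25129 + 15678\right) \left(-20709 + \left(1 + 147\right)\right) = 40807 \left(-20709 + 148\right) = 40807 \left(-20561\right) = -839032727$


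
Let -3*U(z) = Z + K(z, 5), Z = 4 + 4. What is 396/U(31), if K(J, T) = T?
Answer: -1188/13 ≈ -91.385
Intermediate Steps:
Z = 8
U(z) = -13/3 (U(z) = -(8 + 5)/3 = -⅓*13 = -13/3)
396/U(31) = 396/(-13/3) = 396*(-3/13) = -1188/13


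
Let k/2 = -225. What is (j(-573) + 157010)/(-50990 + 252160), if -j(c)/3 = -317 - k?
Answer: 156611/201170 ≈ 0.77850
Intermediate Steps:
k = -450 (k = 2*(-225) = -450)
j(c) = -399 (j(c) = -3*(-317 - 1*(-450)) = -3*(-317 + 450) = -3*133 = -399)
(j(-573) + 157010)/(-50990 + 252160) = (-399 + 157010)/(-50990 + 252160) = 156611/201170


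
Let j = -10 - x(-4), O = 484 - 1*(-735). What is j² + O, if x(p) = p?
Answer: 1255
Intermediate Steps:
O = 1219 (O = 484 + 735 = 1219)
j = -6 (j = -10 - 1*(-4) = -10 + 4 = -6)
j² + O = (-6)² + 1219 = 36 + 1219 = 1255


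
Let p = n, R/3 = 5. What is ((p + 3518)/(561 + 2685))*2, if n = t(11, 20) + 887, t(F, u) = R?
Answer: 4420/1623 ≈ 2.7234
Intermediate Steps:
R = 15 (R = 3*5 = 15)
t(F, u) = 15
n = 902 (n = 15 + 887 = 902)
p = 902
((p + 3518)/(561 + 2685))*2 = ((902 + 3518)/(561 + 2685))*2 = (4420/3246)*2 = (4420*(1/3246))*2 = (2210/1623)*2 = 4420/1623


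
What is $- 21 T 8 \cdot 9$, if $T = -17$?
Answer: $25704$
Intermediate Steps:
$- 21 T 8 \cdot 9 = - 21 \left(-17\right) 8 \cdot 9 = - 21 \left(\left(-136\right) 9\right) = \left(-21\right) \left(-1224\right) = 25704$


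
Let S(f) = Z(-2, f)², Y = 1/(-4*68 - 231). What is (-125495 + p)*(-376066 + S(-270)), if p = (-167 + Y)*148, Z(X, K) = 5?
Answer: 28412259463521/503 ≈ 5.6486e+10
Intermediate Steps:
Y = -1/503 (Y = 1/(-272 - 231) = 1/(-503) = -1/503 ≈ -0.0019881)
S(f) = 25 (S(f) = 5² = 25)
p = -12432296/503 (p = (-167 - 1/503)*148 = -84002/503*148 = -12432296/503 ≈ -24716.)
(-125495 + p)*(-376066 + S(-270)) = (-125495 - 12432296/503)*(-376066 + 25) = -75556281/503*(-376041) = 28412259463521/503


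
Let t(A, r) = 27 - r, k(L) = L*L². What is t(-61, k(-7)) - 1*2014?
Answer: -1644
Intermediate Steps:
k(L) = L³
t(-61, k(-7)) - 1*2014 = (27 - 1*(-7)³) - 1*2014 = (27 - 1*(-343)) - 2014 = (27 + 343) - 2014 = 370 - 2014 = -1644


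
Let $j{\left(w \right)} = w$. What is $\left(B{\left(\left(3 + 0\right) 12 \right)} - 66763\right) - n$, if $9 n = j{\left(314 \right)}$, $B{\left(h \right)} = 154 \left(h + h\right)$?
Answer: $- \frac{501389}{9} \approx -55710.0$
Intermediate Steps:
$B{\left(h \right)} = 308 h$ ($B{\left(h \right)} = 154 \cdot 2 h = 308 h$)
$n = \frac{314}{9}$ ($n = \frac{1}{9} \cdot 314 = \frac{314}{9} \approx 34.889$)
$\left(B{\left(\left(3 + 0\right) 12 \right)} - 66763\right) - n = \left(308 \left(3 + 0\right) 12 - 66763\right) - \frac{314}{9} = \left(308 \cdot 3 \cdot 12 - 66763\right) - \frac{314}{9} = \left(308 \cdot 36 - 66763\right) - \frac{314}{9} = \left(11088 - 66763\right) - \frac{314}{9} = -55675 - \frac{314}{9} = - \frac{501389}{9}$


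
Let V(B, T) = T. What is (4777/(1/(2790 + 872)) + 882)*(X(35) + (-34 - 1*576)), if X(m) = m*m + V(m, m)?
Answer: 11371266400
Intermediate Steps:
X(m) = m + m² (X(m) = m*m + m = m² + m = m + m²)
(4777/(1/(2790 + 872)) + 882)*(X(35) + (-34 - 1*576)) = (4777/(1/(2790 + 872)) + 882)*(35*(1 + 35) + (-34 - 1*576)) = (4777/(1/3662) + 882)*(35*36 + (-34 - 576)) = (4777/(1/3662) + 882)*(1260 - 610) = (4777*3662 + 882)*650 = (17493374 + 882)*650 = 17494256*650 = 11371266400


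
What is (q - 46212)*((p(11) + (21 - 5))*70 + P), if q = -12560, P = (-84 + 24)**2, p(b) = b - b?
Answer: -277403840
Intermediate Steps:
p(b) = 0
P = 3600 (P = (-60)**2 = 3600)
(q - 46212)*((p(11) + (21 - 5))*70 + P) = (-12560 - 46212)*((0 + (21 - 5))*70 + 3600) = -58772*((0 + 16)*70 + 3600) = -58772*(16*70 + 3600) = -58772*(1120 + 3600) = -58772*4720 = -277403840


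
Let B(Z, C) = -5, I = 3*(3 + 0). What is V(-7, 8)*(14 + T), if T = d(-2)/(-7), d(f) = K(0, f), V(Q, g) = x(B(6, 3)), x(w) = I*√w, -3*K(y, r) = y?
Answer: 126*I*√5 ≈ 281.74*I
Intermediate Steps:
K(y, r) = -y/3
I = 9 (I = 3*3 = 9)
x(w) = 9*√w
V(Q, g) = 9*I*√5 (V(Q, g) = 9*√(-5) = 9*(I*√5) = 9*I*√5)
d(f) = 0 (d(f) = -⅓*0 = 0)
T = 0 (T = 0/(-7) = 0*(-⅐) = 0)
V(-7, 8)*(14 + T) = (9*I*√5)*(14 + 0) = (9*I*√5)*14 = 126*I*√5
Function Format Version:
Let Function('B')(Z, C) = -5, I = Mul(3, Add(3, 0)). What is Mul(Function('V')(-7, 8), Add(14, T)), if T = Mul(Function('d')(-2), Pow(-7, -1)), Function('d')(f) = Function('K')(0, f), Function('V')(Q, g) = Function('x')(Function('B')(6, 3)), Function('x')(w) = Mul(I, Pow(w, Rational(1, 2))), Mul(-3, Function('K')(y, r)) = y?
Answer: Mul(126, I, Pow(5, Rational(1, 2))) ≈ Mul(281.74, I)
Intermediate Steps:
Function('K')(y, r) = Mul(Rational(-1, 3), y)
I = 9 (I = Mul(3, 3) = 9)
Function('x')(w) = Mul(9, Pow(w, Rational(1, 2)))
Function('V')(Q, g) = Mul(9, I, Pow(5, Rational(1, 2))) (Function('V')(Q, g) = Mul(9, Pow(-5, Rational(1, 2))) = Mul(9, Mul(I, Pow(5, Rational(1, 2)))) = Mul(9, I, Pow(5, Rational(1, 2))))
Function('d')(f) = 0 (Function('d')(f) = Mul(Rational(-1, 3), 0) = 0)
T = 0 (T = Mul(0, Pow(-7, -1)) = Mul(0, Rational(-1, 7)) = 0)
Mul(Function('V')(-7, 8), Add(14, T)) = Mul(Mul(9, I, Pow(5, Rational(1, 2))), Add(14, 0)) = Mul(Mul(9, I, Pow(5, Rational(1, 2))), 14) = Mul(126, I, Pow(5, Rational(1, 2)))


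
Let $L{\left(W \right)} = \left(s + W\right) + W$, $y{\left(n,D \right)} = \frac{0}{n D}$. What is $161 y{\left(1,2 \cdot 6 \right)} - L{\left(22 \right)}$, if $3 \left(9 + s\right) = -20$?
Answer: $- \frac{85}{3} \approx -28.333$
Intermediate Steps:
$s = - \frac{47}{3}$ ($s = -9 + \frac{1}{3} \left(-20\right) = -9 - \frac{20}{3} = - \frac{47}{3} \approx -15.667$)
$y{\left(n,D \right)} = 0$ ($y{\left(n,D \right)} = \frac{0}{D n} = 0 \frac{1}{D n} = 0$)
$L{\left(W \right)} = - \frac{47}{3} + 2 W$ ($L{\left(W \right)} = \left(- \frac{47}{3} + W\right) + W = - \frac{47}{3} + 2 W$)
$161 y{\left(1,2 \cdot 6 \right)} - L{\left(22 \right)} = 161 \cdot 0 - \left(- \frac{47}{3} + 2 \cdot 22\right) = 0 - \left(- \frac{47}{3} + 44\right) = 0 - \frac{85}{3} = - \frac{85}{3}$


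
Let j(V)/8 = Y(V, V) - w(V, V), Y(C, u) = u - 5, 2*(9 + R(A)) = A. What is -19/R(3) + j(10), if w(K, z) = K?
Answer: -562/15 ≈ -37.467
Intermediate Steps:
R(A) = -9 + A/2
Y(C, u) = -5 + u
j(V) = -40 (j(V) = 8*((-5 + V) - V) = 8*(-5) = -40)
-19/R(3) + j(10) = -19/(-9 + (1/2)*3) - 40 = -19/(-9 + 3/2) - 40 = -19/(-15/2) - 40 = -19*(-2/15) - 40 = 38/15 - 40 = -562/15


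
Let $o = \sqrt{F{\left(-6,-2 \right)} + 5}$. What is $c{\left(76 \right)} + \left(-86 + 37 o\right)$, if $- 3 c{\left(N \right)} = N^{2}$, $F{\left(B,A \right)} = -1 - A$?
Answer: $- \frac{6034}{3} + 37 \sqrt{6} \approx -1920.7$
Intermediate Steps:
$c{\left(N \right)} = - \frac{N^{2}}{3}$
$o = \sqrt{6}$ ($o = \sqrt{\left(-1 - -2\right) + 5} = \sqrt{\left(-1 + 2\right) + 5} = \sqrt{1 + 5} = \sqrt{6} \approx 2.4495$)
$c{\left(76 \right)} + \left(-86 + 37 o\right) = - \frac{76^{2}}{3} - \left(86 - 37 \sqrt{6}\right) = \left(- \frac{1}{3}\right) 5776 - \left(86 - 37 \sqrt{6}\right) = - \frac{5776}{3} - \left(86 - 37 \sqrt{6}\right) = - \frac{6034}{3} + 37 \sqrt{6}$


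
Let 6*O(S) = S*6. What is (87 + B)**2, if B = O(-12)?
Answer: 5625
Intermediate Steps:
O(S) = S (O(S) = (S*6)/6 = (6*S)/6 = S)
B = -12
(87 + B)**2 = (87 - 12)**2 = 75**2 = 5625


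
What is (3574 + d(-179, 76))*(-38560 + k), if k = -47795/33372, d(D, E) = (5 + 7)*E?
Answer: -2886454153945/16686 ≈ -1.7299e+8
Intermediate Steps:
d(D, E) = 12*E
k = -47795/33372 (k = -47795*1/33372 = -47795/33372 ≈ -1.4322)
(3574 + d(-179, 76))*(-38560 + k) = (3574 + 12*76)*(-38560 - 47795/33372) = (3574 + 912)*(-1286872115/33372) = 4486*(-1286872115/33372) = -2886454153945/16686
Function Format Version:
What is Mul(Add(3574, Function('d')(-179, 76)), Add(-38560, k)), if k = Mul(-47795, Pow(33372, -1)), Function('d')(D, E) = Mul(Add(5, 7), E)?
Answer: Rational(-2886454153945, 16686) ≈ -1.7299e+8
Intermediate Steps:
Function('d')(D, E) = Mul(12, E)
k = Rational(-47795, 33372) (k = Mul(-47795, Rational(1, 33372)) = Rational(-47795, 33372) ≈ -1.4322)
Mul(Add(3574, Function('d')(-179, 76)), Add(-38560, k)) = Mul(Add(3574, Mul(12, 76)), Add(-38560, Rational(-47795, 33372))) = Mul(Add(3574, 912), Rational(-1286872115, 33372)) = Mul(4486, Rational(-1286872115, 33372)) = Rational(-2886454153945, 16686)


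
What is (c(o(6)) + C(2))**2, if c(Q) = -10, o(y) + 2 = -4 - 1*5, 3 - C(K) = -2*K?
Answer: 9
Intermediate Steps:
C(K) = 3 + 2*K (C(K) = 3 - (-2)*K = 3 + 2*K)
o(y) = -11 (o(y) = -2 + (-4 - 1*5) = -2 + (-4 - 5) = -2 - 9 = -11)
(c(o(6)) + C(2))**2 = (-10 + (3 + 2*2))**2 = (-10 + (3 + 4))**2 = (-10 + 7)**2 = (-3)**2 = 9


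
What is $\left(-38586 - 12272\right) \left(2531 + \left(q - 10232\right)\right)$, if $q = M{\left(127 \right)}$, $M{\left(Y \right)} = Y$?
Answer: $385198492$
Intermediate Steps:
$q = 127$
$\left(-38586 - 12272\right) \left(2531 + \left(q - 10232\right)\right) = \left(-38586 - 12272\right) \left(2531 + \left(127 - 10232\right)\right) = - 50858 \left(2531 - 10105\right) = \left(-50858\right) \left(-7574\right) = 385198492$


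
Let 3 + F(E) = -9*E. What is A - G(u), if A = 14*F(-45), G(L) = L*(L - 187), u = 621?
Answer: -263886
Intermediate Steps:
F(E) = -3 - 9*E
G(L) = L*(-187 + L)
A = 5628 (A = 14*(-3 - 9*(-45)) = 14*(-3 + 405) = 14*402 = 5628)
A - G(u) = 5628 - 621*(-187 + 621) = 5628 - 621*434 = 5628 - 1*269514 = 5628 - 269514 = -263886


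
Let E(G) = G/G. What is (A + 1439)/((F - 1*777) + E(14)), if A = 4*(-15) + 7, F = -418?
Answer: -231/199 ≈ -1.1608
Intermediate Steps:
E(G) = 1
A = -53 (A = -60 + 7 = -53)
(A + 1439)/((F - 1*777) + E(14)) = (-53 + 1439)/((-418 - 1*777) + 1) = 1386/((-418 - 777) + 1) = 1386/(-1195 + 1) = 1386/(-1194) = 1386*(-1/1194) = -231/199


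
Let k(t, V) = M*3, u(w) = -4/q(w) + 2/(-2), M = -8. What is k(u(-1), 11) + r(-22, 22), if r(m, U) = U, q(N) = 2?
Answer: -2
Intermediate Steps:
u(w) = -3 (u(w) = -4/2 + 2/(-2) = -4*½ + 2*(-½) = -2 - 1 = -3)
k(t, V) = -24 (k(t, V) = -8*3 = -24)
k(u(-1), 11) + r(-22, 22) = -24 + 22 = -2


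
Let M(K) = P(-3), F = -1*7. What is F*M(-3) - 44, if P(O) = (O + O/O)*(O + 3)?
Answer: -44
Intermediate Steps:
F = -7
P(O) = (1 + O)*(3 + O) (P(O) = (O + 1)*(3 + O) = (1 + O)*(3 + O))
M(K) = 0 (M(K) = 3 + (-3)**2 + 4*(-3) = 3 + 9 - 12 = 0)
F*M(-3) - 44 = -7*0 - 44 = 0 - 44 = -44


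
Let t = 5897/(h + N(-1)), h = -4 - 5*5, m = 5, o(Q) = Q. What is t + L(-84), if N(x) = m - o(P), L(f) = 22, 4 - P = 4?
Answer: -5369/24 ≈ -223.71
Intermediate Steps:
P = 0 (P = 4 - 1*4 = 4 - 4 = 0)
N(x) = 5 (N(x) = 5 - 1*0 = 5 + 0 = 5)
h = -29 (h = -4 - 25 = -29)
t = -5897/24 (t = 5897/(-29 + 5) = 5897/(-24) = 5897*(-1/24) = -5897/24 ≈ -245.71)
t + L(-84) = -5897/24 + 22 = -5369/24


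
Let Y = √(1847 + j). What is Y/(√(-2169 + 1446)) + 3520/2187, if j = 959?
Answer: 3520/2187 - I*√2028738/723 ≈ 1.6095 - 1.97*I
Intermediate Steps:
Y = √2806 (Y = √(1847 + 959) = √2806 ≈ 52.972)
Y/(√(-2169 + 1446)) + 3520/2187 = √2806/(√(-2169 + 1446)) + 3520/2187 = √2806/(√(-723)) + 3520*(1/2187) = √2806/((I*√723)) + 3520/2187 = √2806*(-I*√723/723) + 3520/2187 = -I*√2028738/723 + 3520/2187 = 3520/2187 - I*√2028738/723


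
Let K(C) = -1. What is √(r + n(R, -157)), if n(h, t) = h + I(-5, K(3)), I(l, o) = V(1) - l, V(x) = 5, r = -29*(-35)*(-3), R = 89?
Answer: I*√2946 ≈ 54.277*I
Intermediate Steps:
r = -3045 (r = 1015*(-3) = -3045)
I(l, o) = 5 - l
n(h, t) = 10 + h (n(h, t) = h + (5 - 1*(-5)) = h + (5 + 5) = h + 10 = 10 + h)
√(r + n(R, -157)) = √(-3045 + (10 + 89)) = √(-3045 + 99) = √(-2946) = I*√2946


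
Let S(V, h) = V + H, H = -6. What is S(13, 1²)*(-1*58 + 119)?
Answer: 427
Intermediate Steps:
S(V, h) = -6 + V (S(V, h) = V - 6 = -6 + V)
S(13, 1²)*(-1*58 + 119) = (-6 + 13)*(-1*58 + 119) = 7*(-58 + 119) = 7*61 = 427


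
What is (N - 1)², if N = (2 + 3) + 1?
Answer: 25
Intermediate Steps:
N = 6 (N = 5 + 1 = 6)
(N - 1)² = (6 - 1)² = 5² = 25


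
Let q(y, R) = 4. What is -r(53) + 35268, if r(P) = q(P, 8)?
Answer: 35264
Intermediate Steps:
r(P) = 4
-r(53) + 35268 = -1*4 + 35268 = -4 + 35268 = 35264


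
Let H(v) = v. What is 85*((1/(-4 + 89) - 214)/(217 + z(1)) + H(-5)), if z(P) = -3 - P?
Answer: -36238/71 ≈ -510.39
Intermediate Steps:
85*((1/(-4 + 89) - 214)/(217 + z(1)) + H(-5)) = 85*((1/(-4 + 89) - 214)/(217 + (-3 - 1*1)) - 5) = 85*((1/85 - 214)/(217 + (-3 - 1)) - 5) = 85*((1/85 - 214)/(217 - 4) - 5) = 85*(-18189/85/213 - 5) = 85*(-18189/85*1/213 - 5) = 85*(-6063/6035 - 5) = 85*(-36238/6035) = -36238/71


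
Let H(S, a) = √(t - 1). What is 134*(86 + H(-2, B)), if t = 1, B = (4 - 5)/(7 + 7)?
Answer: 11524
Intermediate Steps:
B = -1/14 ≈ -0.071429
H(S, a) = 0 (H(S, a) = √(1 - 1) = √0 = 0)
134*(86 + H(-2, B)) = 134*(86 + 0) = 134*86 = 11524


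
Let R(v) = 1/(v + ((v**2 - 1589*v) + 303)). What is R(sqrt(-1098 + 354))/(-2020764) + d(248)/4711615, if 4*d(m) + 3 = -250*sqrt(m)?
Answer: (-24869542548000*sqrt(3) - 2406729924*sqrt(186) + 331828039*I + 55697307750*I*sqrt(62))/(4760530986930*(-441*I + 3176*sqrt(186))) ≈ -0.00020906 - 1.1424e-11*I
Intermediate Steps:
R(v) = 1/(303 + v**2 - 1588*v) (R(v) = 1/(v + (303 + v**2 - 1589*v)) = 1/(303 + v**2 - 1588*v))
d(m) = -3/4 - 125*sqrt(m)/2 (d(m) = -3/4 + (-250*sqrt(m))/4 = -3/4 - 125*sqrt(m)/2)
R(sqrt(-1098 + 354))/(-2020764) + d(248)/4711615 = 1/((303 + (sqrt(-1098 + 354))**2 - 1588*sqrt(-1098 + 354))*(-2020764)) + (-3/4 - 125*sqrt(62))/4711615 = -1/2020764/(303 + (sqrt(-744))**2 - 3176*I*sqrt(186)) + (-3/4 - 125*sqrt(62))*(1/4711615) = -1/2020764/(303 + (2*I*sqrt(186))**2 - 3176*I*sqrt(186)) + (-3/4 - 125*sqrt(62))*(1/4711615) = -1/2020764/(303 - 744 - 3176*I*sqrt(186)) + (-3/18846460 - 25*sqrt(62)/942323) = -1/2020764/(-441 - 3176*I*sqrt(186)) + (-3/18846460 - 25*sqrt(62)/942323) = -1/(2020764*(-441 - 3176*I*sqrt(186))) + (-3/18846460 - 25*sqrt(62)/942323) = -3/18846460 - 25*sqrt(62)/942323 - 1/(2020764*(-441 - 3176*I*sqrt(186)))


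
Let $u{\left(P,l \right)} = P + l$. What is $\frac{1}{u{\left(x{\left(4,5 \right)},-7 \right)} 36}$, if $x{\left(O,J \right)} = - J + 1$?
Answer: $- \frac{1}{396} \approx -0.0025253$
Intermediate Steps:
$x{\left(O,J \right)} = 1 - J$
$\frac{1}{u{\left(x{\left(4,5 \right)},-7 \right)} 36} = \frac{1}{\left(\left(1 - 5\right) - 7\right) 36} = \frac{1}{\left(-4 - 7\right) 36} = \frac{1}{\left(-11\right) 36} = \frac{1}{-396} = - \frac{1}{396}$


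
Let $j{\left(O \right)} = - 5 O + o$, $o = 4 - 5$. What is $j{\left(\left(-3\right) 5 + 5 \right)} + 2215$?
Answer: $2264$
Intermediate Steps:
$o = -1$ ($o = 4 - 5 = -1$)
$j{\left(O \right)} = -1 - 5 O$ ($j{\left(O \right)} = - 5 O - 1 = -1 - 5 O$)
$j{\left(\left(-3\right) 5 + 5 \right)} + 2215 = \left(-1 - 5 \left(\left(-3\right) 5 + 5\right)\right) + 2215 = \left(-1 - 5 \left(-15 + 5\right)\right) + 2215 = \left(-1 - -50\right) + 2215 = \left(-1 + 50\right) + 2215 = 49 + 2215 = 2264$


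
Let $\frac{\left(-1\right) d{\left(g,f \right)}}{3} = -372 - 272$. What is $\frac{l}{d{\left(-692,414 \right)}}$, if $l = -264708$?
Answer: $- \frac{22059}{161} \approx -137.01$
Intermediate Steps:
$d{\left(g,f \right)} = 1932$ ($d{\left(g,f \right)} = - 3 \left(-372 - 272\right) = \left(-3\right) \left(-644\right) = 1932$)
$\frac{l}{d{\left(-692,414 \right)}} = - \frac{264708}{1932} = \left(-264708\right) \frac{1}{1932} = - \frac{22059}{161}$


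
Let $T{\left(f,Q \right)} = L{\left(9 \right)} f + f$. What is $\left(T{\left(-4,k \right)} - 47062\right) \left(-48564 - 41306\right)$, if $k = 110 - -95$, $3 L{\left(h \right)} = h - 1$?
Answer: $\frac{12692340100}{3} \approx 4.2308 \cdot 10^{9}$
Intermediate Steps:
$L{\left(h \right)} = - \frac{1}{3} + \frac{h}{3}$ ($L{\left(h \right)} = \frac{h - 1}{3} = \frac{-1 + h}{3} = - \frac{1}{3} + \frac{h}{3}$)
$k = 205$ ($k = 110 + 95 = 205$)
$T{\left(f,Q \right)} = \frac{11 f}{3}$ ($T{\left(f,Q \right)} = \left(- \frac{1}{3} + \frac{1}{3} \cdot 9\right) f + f = \left(- \frac{1}{3} + 3\right) f + f = \frac{8 f}{3} + f = \frac{11 f}{3}$)
$\left(T{\left(-4,k \right)} - 47062\right) \left(-48564 - 41306\right) = \left(\frac{11}{3} \left(-4\right) - 47062\right) \left(-48564 - 41306\right) = \left(- \frac{44}{3} - 47062\right) \left(-89870\right) = \left(- \frac{141230}{3}\right) \left(-89870\right) = \frac{12692340100}{3}$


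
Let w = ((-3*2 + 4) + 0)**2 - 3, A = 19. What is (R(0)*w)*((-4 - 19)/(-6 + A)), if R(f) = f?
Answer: 0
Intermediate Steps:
w = 1 (w = ((-6 + 4) + 0)**2 - 1*3 = (-2 + 0)**2 - 3 = (-2)**2 - 3 = 4 - 3 = 1)
(R(0)*w)*((-4 - 19)/(-6 + A)) = (0*1)*((-4 - 19)/(-6 + 19)) = 0*(-23/13) = 0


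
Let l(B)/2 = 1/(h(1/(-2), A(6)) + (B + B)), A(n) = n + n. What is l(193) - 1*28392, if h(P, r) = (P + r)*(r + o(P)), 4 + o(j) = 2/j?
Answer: -6132671/216 ≈ -28392.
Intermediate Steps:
A(n) = 2*n
o(j) = -4 + 2/j
h(P, r) = (P + r)*(-4 + r + 2/P) (h(P, r) = (P + r)*(r + (-4 + 2/P)) = (P + r)*(-4 + r + 2/P))
l(B) = 2/(46 + 2*B) (l(B) = 2/((2 + (2*6)**2 - 4/(-2) - 8*6 + (2*6)/(-2) + 2*(2*6)/(1/(-2))) + (B + B)) = 2/((2 + 12**2 - 4*(-1/2) - 4*12 - 1/2*12 + 2*12/(-1/2)) + 2*B) = 2/((2 + 144 + 2 - 48 - 6 + 2*12*(-2)) + 2*B) = 2/((2 + 144 + 2 - 48 - 6 - 48) + 2*B) = 2/(46 + 2*B))
l(193) - 1*28392 = 1/(23 + 193) - 1*28392 = 1/216 - 28392 = -6132671/216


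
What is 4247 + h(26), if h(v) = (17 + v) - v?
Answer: 4264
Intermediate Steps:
h(v) = 17
4247 + h(26) = 4247 + 17 = 4264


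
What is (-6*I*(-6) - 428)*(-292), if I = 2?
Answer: 103952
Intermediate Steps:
(-6*I*(-6) - 428)*(-292) = (-6*2*(-6) - 428)*(-292) = (-12*(-6) - 428)*(-292) = (72 - 428)*(-292) = -356*(-292) = 103952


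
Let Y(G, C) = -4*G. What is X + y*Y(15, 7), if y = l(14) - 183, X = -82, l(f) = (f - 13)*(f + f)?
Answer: 9218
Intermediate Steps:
l(f) = 2*f*(-13 + f) (l(f) = (-13 + f)*(2*f) = 2*f*(-13 + f))
y = -155 (y = 2*14*(-13 + 14) - 183 = 2*14*1 - 183 = 28 - 183 = -155)
X + y*Y(15, 7) = -82 - (-620)*15 = -82 - 155*(-60) = -82 + 9300 = 9218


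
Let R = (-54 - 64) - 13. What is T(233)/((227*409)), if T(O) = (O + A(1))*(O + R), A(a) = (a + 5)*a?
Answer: 24378/92843 ≈ 0.26257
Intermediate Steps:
A(a) = a*(5 + a) (A(a) = (5 + a)*a = a*(5 + a))
R = -131 (R = -118 - 13 = -131)
T(O) = (-131 + O)*(6 + O) (T(O) = (O + 1*(5 + 1))*(O - 131) = (O + 1*6)*(-131 + O) = (O + 6)*(-131 + O) = (6 + O)*(-131 + O) = (-131 + O)*(6 + O))
T(233)/((227*409)) = (-786 + 233² - 125*233)/((227*409)) = (-786 + 54289 - 29125)/92843 = 24378*(1/92843) = 24378/92843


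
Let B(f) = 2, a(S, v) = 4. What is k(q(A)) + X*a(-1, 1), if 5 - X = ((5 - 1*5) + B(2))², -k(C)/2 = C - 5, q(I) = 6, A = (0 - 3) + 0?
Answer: 2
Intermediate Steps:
A = -3 (A = -3 + 0 = -3)
k(C) = 10 - 2*C (k(C) = -2*(C - 5) = -2*(-5 + C) = 10 - 2*C)
X = 1 (X = 5 - ((5 - 1*5) + 2)² = 5 - ((5 - 5) + 2)² = 5 - (0 + 2)² = 5 - 1*2² = 5 - 1*4 = 5 - 4 = 1)
k(q(A)) + X*a(-1, 1) = (10 - 2*6) + 1*4 = (10 - 12) + 4 = -2 + 4 = 2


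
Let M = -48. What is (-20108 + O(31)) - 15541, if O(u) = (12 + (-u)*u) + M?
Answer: -36646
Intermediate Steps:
O(u) = -36 - u**2 (O(u) = (12 + (-u)*u) - 48 = (12 - u**2) - 48 = -36 - u**2)
(-20108 + O(31)) - 15541 = (-20108 + (-36 - 1*31**2)) - 15541 = (-20108 + (-36 - 1*961)) - 15541 = (-20108 + (-36 - 961)) - 15541 = (-20108 - 997) - 15541 = -21105 - 15541 = -36646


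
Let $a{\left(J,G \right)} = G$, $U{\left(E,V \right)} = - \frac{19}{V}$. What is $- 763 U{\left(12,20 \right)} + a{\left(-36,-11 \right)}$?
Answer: $\frac{14277}{20} \approx 713.85$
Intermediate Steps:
$- 763 U{\left(12,20 \right)} + a{\left(-36,-11 \right)} = - 763 \left(- \frac{19}{20}\right) - 11 = - 763 \left(\left(-19\right) \frac{1}{20}\right) - 11 = \left(-763\right) \left(- \frac{19}{20}\right) - 11 = \frac{14497}{20} - 11 = \frac{14277}{20}$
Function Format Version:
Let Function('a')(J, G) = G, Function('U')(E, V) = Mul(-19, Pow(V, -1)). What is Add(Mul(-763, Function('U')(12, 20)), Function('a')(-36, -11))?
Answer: Rational(14277, 20) ≈ 713.85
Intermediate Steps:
Add(Mul(-763, Function('U')(12, 20)), Function('a')(-36, -11)) = Add(Mul(-763, Mul(-19, Pow(20, -1))), -11) = Add(Mul(-763, Mul(-19, Rational(1, 20))), -11) = Add(Mul(-763, Rational(-19, 20)), -11) = Add(Rational(14497, 20), -11) = Rational(14277, 20)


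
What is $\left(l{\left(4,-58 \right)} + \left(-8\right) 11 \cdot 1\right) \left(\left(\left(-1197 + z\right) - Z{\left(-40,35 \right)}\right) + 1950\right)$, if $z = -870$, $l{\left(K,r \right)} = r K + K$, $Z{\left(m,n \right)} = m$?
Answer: $24332$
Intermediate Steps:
$l{\left(K,r \right)} = K + K r$ ($l{\left(K,r \right)} = K r + K = K + K r$)
$\left(l{\left(4,-58 \right)} + \left(-8\right) 11 \cdot 1\right) \left(\left(\left(-1197 + z\right) - Z{\left(-40,35 \right)}\right) + 1950\right) = \left(4 \left(1 - 58\right) + \left(-8\right) 11 \cdot 1\right) \left(\left(\left(-1197 - 870\right) - -40\right) + 1950\right) = \left(4 \left(-57\right) - 88\right) \left(\left(-2067 + 40\right) + 1950\right) = \left(-228 - 88\right) \left(-2027 + 1950\right) = \left(-316\right) \left(-77\right) = 24332$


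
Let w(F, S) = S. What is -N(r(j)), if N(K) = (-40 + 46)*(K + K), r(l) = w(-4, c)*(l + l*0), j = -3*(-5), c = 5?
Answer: -900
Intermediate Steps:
j = 15
r(l) = 5*l (r(l) = 5*(l + l*0) = 5*(l + 0) = 5*l)
N(K) = 12*K (N(K) = 6*(2*K) = 12*K)
-N(r(j)) = -12*5*15 = -12*75 = -1*900 = -900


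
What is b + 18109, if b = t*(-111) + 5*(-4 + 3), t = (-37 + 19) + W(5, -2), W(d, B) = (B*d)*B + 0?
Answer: 17882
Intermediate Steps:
W(d, B) = d*B² (W(d, B) = d*B² + 0 = d*B²)
t = 2 (t = (-37 + 19) + 5*(-2)² = -18 + 5*4 = -18 + 20 = 2)
b = -227 (b = 2*(-111) + 5*(-4 + 3) = -222 + 5*(-1) = -222 - 5 = -227)
b + 18109 = -227 + 18109 = 17882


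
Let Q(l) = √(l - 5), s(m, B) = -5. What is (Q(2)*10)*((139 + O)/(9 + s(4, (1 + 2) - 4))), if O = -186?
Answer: -235*I*√3/2 ≈ -203.52*I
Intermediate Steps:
Q(l) = √(-5 + l)
(Q(2)*10)*((139 + O)/(9 + s(4, (1 + 2) - 4))) = (√(-5 + 2)*10)*((139 - 186)/(9 - 5)) = (√(-3)*10)*(-47/4) = ((I*√3)*10)*(-47*¼) = (10*I*√3)*(-47/4) = -235*I*√3/2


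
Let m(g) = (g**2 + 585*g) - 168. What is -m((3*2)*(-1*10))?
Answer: 31668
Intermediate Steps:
m(g) = -168 + g**2 + 585*g
-m((3*2)*(-1*10)) = -(-168 + ((3*2)*(-1*10))**2 + 585*((3*2)*(-1*10))) = -(-168 + (6*(-10))**2 + 585*(6*(-10))) = -(-168 + (-60)**2 + 585*(-60)) = -(-168 + 3600 - 35100) = -1*(-31668) = 31668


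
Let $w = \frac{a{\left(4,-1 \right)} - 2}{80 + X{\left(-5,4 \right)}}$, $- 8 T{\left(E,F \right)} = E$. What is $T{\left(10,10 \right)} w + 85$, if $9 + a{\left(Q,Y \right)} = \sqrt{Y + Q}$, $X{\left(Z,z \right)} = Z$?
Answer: $\frac{5111}{60} - \frac{\sqrt{3}}{60} \approx 85.154$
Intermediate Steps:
$a{\left(Q,Y \right)} = -9 + \sqrt{Q + Y}$ ($a{\left(Q,Y \right)} = -9 + \sqrt{Y + Q} = -9 + \sqrt{Q + Y}$)
$T{\left(E,F \right)} = - \frac{E}{8}$
$w = - \frac{11}{75} + \frac{\sqrt{3}}{75}$ ($w = \frac{\left(-9 + \sqrt{4 - 1}\right) - 2}{80 - 5} = \frac{\left(-9 + \sqrt{3}\right) - 2}{75} = \left(-11 + \sqrt{3}\right) \frac{1}{75} = - \frac{11}{75} + \frac{\sqrt{3}}{75} \approx -0.12357$)
$T{\left(10,10 \right)} w + 85 = \left(- \frac{1}{8}\right) 10 \left(- \frac{11}{75} + \frac{\sqrt{3}}{75}\right) + 85 = - \frac{5 \left(- \frac{11}{75} + \frac{\sqrt{3}}{75}\right)}{4} + 85 = \left(\frac{11}{60} - \frac{\sqrt{3}}{60}\right) + 85 = \frac{5111}{60} - \frac{\sqrt{3}}{60}$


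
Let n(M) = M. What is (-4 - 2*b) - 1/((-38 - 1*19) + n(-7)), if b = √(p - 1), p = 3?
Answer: -255/64 - 2*√2 ≈ -6.8128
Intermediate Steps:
b = √2 (b = √(3 - 1) = √2 ≈ 1.4142)
(-4 - 2*b) - 1/((-38 - 1*19) + n(-7)) = (-4 - 2*√2) - 1/((-38 - 1*19) - 7) = (-4 - 2*√2) - 1/((-38 - 19) - 7) = (-4 - 2*√2) - 1/(-57 - 7) = (-4 - 2*√2) - 1/(-64) = (-4 - 2*√2) - 1*(-1/64) = (-4 - 2*√2) + 1/64 = -255/64 - 2*√2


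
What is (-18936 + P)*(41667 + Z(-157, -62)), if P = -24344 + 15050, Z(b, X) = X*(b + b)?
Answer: -1725841050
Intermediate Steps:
Z(b, X) = 2*X*b (Z(b, X) = X*(2*b) = 2*X*b)
P = -9294
(-18936 + P)*(41667 + Z(-157, -62)) = (-18936 - 9294)*(41667 + 2*(-62)*(-157)) = -28230*(41667 + 19468) = -28230*61135 = -1725841050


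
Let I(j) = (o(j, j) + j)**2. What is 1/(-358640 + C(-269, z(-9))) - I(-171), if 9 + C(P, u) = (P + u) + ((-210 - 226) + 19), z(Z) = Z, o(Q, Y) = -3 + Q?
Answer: -42770919601/359344 ≈ -1.1903e+5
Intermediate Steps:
C(P, u) = -426 + P + u (C(P, u) = -9 + ((P + u) + ((-210 - 226) + 19)) = -9 + ((P + u) + (-436 + 19)) = -9 + ((P + u) - 417) = -9 + (-417 + P + u) = -426 + P + u)
I(j) = (-3 + 2*j)**2 (I(j) = ((-3 + j) + j)**2 = (-3 + 2*j)**2)
1/(-358640 + C(-269, z(-9))) - I(-171) = 1/(-358640 + (-426 - 269 - 9)) - (-3 + 2*(-171))**2 = 1/(-358640 - 704) - (-3 - 342)**2 = 1/(-359344) - 1*(-345)**2 = -1/359344 - 1*119025 = -1/359344 - 119025 = -42770919601/359344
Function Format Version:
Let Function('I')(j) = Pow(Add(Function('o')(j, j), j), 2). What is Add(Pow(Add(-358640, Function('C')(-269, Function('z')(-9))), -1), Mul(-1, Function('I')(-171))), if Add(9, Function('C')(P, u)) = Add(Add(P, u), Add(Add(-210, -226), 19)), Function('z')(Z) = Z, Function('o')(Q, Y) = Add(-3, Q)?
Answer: Rational(-42770919601, 359344) ≈ -1.1903e+5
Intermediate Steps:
Function('C')(P, u) = Add(-426, P, u) (Function('C')(P, u) = Add(-9, Add(Add(P, u), Add(Add(-210, -226), 19))) = Add(-9, Add(Add(P, u), Add(-436, 19))) = Add(-9, Add(Add(P, u), -417)) = Add(-9, Add(-417, P, u)) = Add(-426, P, u))
Function('I')(j) = Pow(Add(-3, Mul(2, j)), 2) (Function('I')(j) = Pow(Add(Add(-3, j), j), 2) = Pow(Add(-3, Mul(2, j)), 2))
Add(Pow(Add(-358640, Function('C')(-269, Function('z')(-9))), -1), Mul(-1, Function('I')(-171))) = Add(Pow(Add(-358640, Add(-426, -269, -9)), -1), Mul(-1, Pow(Add(-3, Mul(2, -171)), 2))) = Add(Pow(Add(-358640, -704), -1), Mul(-1, Pow(Add(-3, -342), 2))) = Add(Pow(-359344, -1), Mul(-1, Pow(-345, 2))) = Add(Rational(-1, 359344), Mul(-1, 119025)) = Add(Rational(-1, 359344), -119025) = Rational(-42770919601, 359344)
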